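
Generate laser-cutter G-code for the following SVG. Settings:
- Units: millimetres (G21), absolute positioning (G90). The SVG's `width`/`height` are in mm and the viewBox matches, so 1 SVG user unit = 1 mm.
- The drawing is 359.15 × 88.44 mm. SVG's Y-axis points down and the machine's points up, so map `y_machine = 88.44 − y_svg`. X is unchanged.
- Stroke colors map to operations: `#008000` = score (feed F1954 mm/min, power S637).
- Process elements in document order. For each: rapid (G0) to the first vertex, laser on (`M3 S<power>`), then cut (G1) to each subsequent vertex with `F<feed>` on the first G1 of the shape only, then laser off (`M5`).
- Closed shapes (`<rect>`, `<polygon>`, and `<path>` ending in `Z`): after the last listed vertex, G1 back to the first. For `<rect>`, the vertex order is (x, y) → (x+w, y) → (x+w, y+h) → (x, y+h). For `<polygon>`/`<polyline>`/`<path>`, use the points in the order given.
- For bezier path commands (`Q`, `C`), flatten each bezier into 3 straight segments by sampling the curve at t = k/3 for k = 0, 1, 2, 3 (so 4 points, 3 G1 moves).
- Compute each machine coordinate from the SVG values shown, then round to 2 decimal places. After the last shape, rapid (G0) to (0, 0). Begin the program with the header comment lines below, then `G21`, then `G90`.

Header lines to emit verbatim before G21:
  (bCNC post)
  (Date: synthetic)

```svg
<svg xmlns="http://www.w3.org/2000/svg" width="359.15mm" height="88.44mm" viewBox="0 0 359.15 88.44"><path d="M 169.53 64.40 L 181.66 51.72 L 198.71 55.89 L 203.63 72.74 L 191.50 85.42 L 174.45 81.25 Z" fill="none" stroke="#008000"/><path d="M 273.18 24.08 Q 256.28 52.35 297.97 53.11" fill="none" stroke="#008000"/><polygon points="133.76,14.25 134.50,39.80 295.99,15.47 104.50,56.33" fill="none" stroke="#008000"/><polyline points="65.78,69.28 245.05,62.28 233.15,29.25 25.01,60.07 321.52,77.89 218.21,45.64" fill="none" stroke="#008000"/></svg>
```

Since the viewBox matches the mm dimensions, user units are millimetres directly. The only transform is the Y-flip y_m = 88.44 − y_svg.

Shape 1 is a regular polygon drawn with `<path>`. Its stroke #008000 means score at S637, F1954. After flipping Y the toolpath is (169.53,24.04) → (181.66,36.72) → (198.71,32.55) → (203.63,15.70) → (191.50,3.02) → (174.45,7.19) → (169.53,24.04), returning to the start.

Shape 2 is a quadratic bezier drawn with `<path>`. Its stroke #008000 means score at S637, F1954. After flipping Y the toolpath is (273.18,64.36) → (268.42,48.57) → (276.69,38.89) → (297.97,35.33).

Shape 3 is a closed polygon drawn with `<polygon>`. Its stroke #008000 means score at S637, F1954. After flipping Y the toolpath is (133.76,74.19) → (134.50,48.64) → (295.99,72.97) → (104.50,32.11) → (133.76,74.19), returning to the start.

Shape 4 is a open polyline drawn with `<polyline>`. Its stroke #008000 means score at S637, F1954. After flipping Y the toolpath is (65.78,19.16) → (245.05,26.16) → (233.15,59.19) → (25.01,28.37) → (321.52,10.55) → (218.21,42.80).

(bCNC post)
(Date: synthetic)
G21
G90
G0 X169.53 Y24.04
M3 S637
G1 X181.66 Y36.72 F1954
G1 X198.71 Y32.55
G1 X203.63 Y15.70
G1 X191.50 Y3.02
G1 X174.45 Y7.19
G1 X169.53 Y24.04
M5
G0 X273.18 Y64.36
M3 S637
G1 X268.42 Y48.57 F1954
G1 X276.69 Y38.89
G1 X297.97 Y35.33
M5
G0 X133.76 Y74.19
M3 S637
G1 X134.50 Y48.64 F1954
G1 X295.99 Y72.97
G1 X104.50 Y32.11
G1 X133.76 Y74.19
M5
G0 X65.78 Y19.16
M3 S637
G1 X245.05 Y26.16 F1954
G1 X233.15 Y59.19
G1 X25.01 Y28.37
G1 X321.52 Y10.55
G1 X218.21 Y42.80
M5
G0 X0.00 Y0.00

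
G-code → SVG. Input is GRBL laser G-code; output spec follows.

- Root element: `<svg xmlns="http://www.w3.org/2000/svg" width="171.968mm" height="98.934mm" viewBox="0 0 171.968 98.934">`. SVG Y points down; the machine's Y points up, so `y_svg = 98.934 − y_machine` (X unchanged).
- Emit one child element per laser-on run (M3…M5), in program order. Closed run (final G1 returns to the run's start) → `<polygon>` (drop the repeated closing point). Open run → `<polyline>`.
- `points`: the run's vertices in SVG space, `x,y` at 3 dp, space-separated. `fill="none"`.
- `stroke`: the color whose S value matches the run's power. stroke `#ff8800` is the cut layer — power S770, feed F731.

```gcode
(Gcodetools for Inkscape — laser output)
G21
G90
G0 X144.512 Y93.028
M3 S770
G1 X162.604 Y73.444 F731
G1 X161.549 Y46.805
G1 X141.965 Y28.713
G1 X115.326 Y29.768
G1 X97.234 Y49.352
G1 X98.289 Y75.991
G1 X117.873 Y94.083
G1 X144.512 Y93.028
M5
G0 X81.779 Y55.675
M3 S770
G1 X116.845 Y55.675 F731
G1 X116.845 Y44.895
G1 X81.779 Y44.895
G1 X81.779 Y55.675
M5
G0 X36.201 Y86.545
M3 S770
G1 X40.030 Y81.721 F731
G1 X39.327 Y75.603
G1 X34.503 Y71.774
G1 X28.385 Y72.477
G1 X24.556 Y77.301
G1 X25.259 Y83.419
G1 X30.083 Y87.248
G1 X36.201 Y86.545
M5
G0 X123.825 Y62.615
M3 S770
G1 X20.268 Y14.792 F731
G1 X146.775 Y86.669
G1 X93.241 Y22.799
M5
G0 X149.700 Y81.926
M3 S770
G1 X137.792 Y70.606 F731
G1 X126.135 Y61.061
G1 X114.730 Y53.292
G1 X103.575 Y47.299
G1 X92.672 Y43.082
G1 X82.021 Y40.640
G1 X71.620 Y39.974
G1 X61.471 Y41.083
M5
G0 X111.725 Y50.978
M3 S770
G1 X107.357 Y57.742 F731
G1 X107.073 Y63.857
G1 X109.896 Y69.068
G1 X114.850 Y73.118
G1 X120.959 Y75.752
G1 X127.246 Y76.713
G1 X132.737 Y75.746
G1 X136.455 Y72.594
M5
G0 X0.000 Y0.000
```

<svg xmlns="http://www.w3.org/2000/svg" width="171.968mm" height="98.934mm" viewBox="0 0 171.968 98.934">
  <polygon points="144.512,5.906 162.604,25.490 161.549,52.129 141.965,70.221 115.326,69.166 97.234,49.582 98.289,22.943 117.873,4.851" fill="none" stroke="#ff8800"/>
  <polygon points="81.779,43.259 116.845,43.259 116.845,54.039 81.779,54.039" fill="none" stroke="#ff8800"/>
  <polygon points="36.201,12.389 40.030,17.213 39.327,23.331 34.503,27.160 28.385,26.457 24.556,21.633 25.259,15.515 30.083,11.686" fill="none" stroke="#ff8800"/>
  <polyline points="123.825,36.319 20.268,84.142 146.775,12.265 93.241,76.135" fill="none" stroke="#ff8800"/>
  <polyline points="149.700,17.008 137.792,28.328 126.135,37.873 114.730,45.642 103.575,51.635 92.672,55.852 82.021,58.294 71.620,58.960 61.471,57.851" fill="none" stroke="#ff8800"/>
  <polyline points="111.725,47.956 107.357,41.192 107.073,35.077 109.896,29.866 114.850,25.816 120.959,23.182 127.246,22.221 132.737,23.188 136.455,26.340" fill="none" stroke="#ff8800"/>
</svg>

Machine Y-up, SVG Y-down with viewBox height 98.934, so y_svg = 98.934 − y_machine; X carries over. Every run uses S770, so all elements get stroke `#ff8800` (cut).

Run 1: The run returns to its start, so emit a `<polygon>` with points (Y-flipped): 144.512,5.906 162.604,25.490 161.549,52.129 141.965,70.221 115.326,69.166 97.234,49.582 98.289,22.943 117.873,4.851.

Run 2: The run returns to its start, so emit a `<polygon>` with points (Y-flipped): 81.779,43.259 116.845,43.259 116.845,54.039 81.779,54.039.

Run 3: The run returns to its start, so emit a `<polygon>` with points (Y-flipped): 36.201,12.389 40.030,17.213 39.327,23.331 34.503,27.160 28.385,26.457 24.556,21.633 25.259,15.515 30.083,11.686.

Run 4: The run is open, so emit a `<polyline>` with points (Y-flipped): 123.825,36.319 20.268,84.142 146.775,12.265 93.241,76.135.

Run 5: The run is open, so emit a `<polyline>` with points (Y-flipped): 149.700,17.008 137.792,28.328 126.135,37.873 114.730,45.642 103.575,51.635 92.672,55.852 82.021,58.294 71.620,58.960 61.471,57.851.

Run 6: The run is open, so emit a `<polyline>` with points (Y-flipped): 111.725,47.956 107.357,41.192 107.073,35.077 109.896,29.866 114.850,25.816 120.959,23.182 127.246,22.221 132.737,23.188 136.455,26.340.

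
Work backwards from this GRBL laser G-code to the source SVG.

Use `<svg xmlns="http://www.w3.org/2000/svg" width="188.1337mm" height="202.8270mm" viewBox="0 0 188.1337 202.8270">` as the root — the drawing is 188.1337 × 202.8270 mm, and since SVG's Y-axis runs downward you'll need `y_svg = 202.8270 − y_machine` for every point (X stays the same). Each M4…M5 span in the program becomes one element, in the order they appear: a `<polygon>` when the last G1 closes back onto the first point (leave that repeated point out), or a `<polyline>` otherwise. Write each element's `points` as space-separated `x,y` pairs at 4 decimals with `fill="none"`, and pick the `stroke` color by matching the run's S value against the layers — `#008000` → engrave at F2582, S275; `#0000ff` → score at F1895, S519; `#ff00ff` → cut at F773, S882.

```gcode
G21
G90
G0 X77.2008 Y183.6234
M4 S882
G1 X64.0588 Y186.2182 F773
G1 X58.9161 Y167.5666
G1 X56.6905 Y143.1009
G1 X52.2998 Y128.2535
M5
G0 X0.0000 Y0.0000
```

Machine Y-up, SVG Y-down with viewBox height 202.8270, so y_svg = 202.8270 − y_machine; X carries over. Every run uses S882, so all elements get stroke `#ff00ff` (cut).

Run 1: The run is open, so emit a `<polyline>` with points (Y-flipped): 77.2008,19.2036 64.0588,16.6088 58.9161,35.2604 56.6905,59.7261 52.2998,74.5735.

<svg xmlns="http://www.w3.org/2000/svg" width="188.1337mm" height="202.8270mm" viewBox="0 0 188.1337 202.8270">
  <polyline points="77.2008,19.2036 64.0588,16.6088 58.9161,35.2604 56.6905,59.7261 52.2998,74.5735" fill="none" stroke="#ff00ff"/>
</svg>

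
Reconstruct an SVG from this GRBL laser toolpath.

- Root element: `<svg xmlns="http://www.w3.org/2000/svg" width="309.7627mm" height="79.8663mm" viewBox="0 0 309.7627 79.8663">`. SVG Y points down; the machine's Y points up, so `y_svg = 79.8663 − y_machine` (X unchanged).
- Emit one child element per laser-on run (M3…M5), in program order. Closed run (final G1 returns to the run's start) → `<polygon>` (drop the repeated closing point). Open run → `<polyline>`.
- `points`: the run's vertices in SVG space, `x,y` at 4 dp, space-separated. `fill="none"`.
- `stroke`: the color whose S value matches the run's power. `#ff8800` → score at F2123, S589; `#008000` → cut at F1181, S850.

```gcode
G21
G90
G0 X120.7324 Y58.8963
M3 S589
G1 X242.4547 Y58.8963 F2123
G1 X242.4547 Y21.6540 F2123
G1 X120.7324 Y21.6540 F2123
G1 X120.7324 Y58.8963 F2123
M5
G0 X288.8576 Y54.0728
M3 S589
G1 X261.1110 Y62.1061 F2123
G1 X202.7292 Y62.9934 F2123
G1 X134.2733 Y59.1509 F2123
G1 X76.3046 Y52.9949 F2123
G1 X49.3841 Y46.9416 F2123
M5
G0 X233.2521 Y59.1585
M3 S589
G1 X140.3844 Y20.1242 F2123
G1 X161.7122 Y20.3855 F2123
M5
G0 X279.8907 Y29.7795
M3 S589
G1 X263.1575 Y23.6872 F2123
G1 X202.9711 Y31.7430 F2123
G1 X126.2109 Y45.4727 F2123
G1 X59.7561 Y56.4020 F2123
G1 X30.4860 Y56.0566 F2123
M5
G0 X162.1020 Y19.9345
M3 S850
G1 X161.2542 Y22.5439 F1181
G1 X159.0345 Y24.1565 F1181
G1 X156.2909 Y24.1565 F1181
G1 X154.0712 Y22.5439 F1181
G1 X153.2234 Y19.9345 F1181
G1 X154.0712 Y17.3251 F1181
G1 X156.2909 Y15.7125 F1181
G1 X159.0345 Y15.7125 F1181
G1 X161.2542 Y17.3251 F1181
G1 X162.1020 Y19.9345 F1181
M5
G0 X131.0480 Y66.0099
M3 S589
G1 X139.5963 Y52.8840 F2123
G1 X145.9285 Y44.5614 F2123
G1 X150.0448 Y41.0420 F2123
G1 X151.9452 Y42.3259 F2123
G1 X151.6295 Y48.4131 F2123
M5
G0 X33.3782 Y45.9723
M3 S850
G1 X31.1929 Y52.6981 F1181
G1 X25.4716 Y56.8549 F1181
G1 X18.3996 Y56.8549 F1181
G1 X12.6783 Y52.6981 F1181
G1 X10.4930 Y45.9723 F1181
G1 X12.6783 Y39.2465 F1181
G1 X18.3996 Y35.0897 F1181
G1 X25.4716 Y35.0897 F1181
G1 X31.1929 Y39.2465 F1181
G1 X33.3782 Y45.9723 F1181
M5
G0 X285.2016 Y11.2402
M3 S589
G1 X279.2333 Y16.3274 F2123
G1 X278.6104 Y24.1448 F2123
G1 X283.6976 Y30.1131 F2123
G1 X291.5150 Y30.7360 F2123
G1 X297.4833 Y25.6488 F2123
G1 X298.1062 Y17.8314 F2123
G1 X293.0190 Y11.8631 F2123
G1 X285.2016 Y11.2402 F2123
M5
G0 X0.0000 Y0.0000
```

<svg xmlns="http://www.w3.org/2000/svg" width="309.7627mm" height="79.8663mm" viewBox="0 0 309.7627 79.8663">
  <polygon points="120.7324,20.9700 242.4547,20.9700 242.4547,58.2123 120.7324,58.2123" fill="none" stroke="#ff8800"/>
  <polyline points="288.8576,25.7935 261.1110,17.7602 202.7292,16.8729 134.2733,20.7154 76.3046,26.8714 49.3841,32.9247" fill="none" stroke="#ff8800"/>
  <polyline points="233.2521,20.7078 140.3844,59.7421 161.7122,59.4808" fill="none" stroke="#ff8800"/>
  <polyline points="279.8907,50.0868 263.1575,56.1791 202.9711,48.1233 126.2109,34.3936 59.7561,23.4643 30.4860,23.8097" fill="none" stroke="#ff8800"/>
  <polygon points="162.1020,59.9318 161.2542,57.3224 159.0345,55.7098 156.2909,55.7098 154.0712,57.3224 153.2234,59.9318 154.0712,62.5412 156.2909,64.1538 159.0345,64.1538 161.2542,62.5412" fill="none" stroke="#008000"/>
  <polyline points="131.0480,13.8564 139.5963,26.9823 145.9285,35.3049 150.0448,38.8243 151.9452,37.5404 151.6295,31.4532" fill="none" stroke="#ff8800"/>
  <polygon points="33.3782,33.8940 31.1929,27.1682 25.4716,23.0114 18.3996,23.0114 12.6783,27.1682 10.4930,33.8940 12.6783,40.6198 18.3996,44.7766 25.4716,44.7766 31.1929,40.6198" fill="none" stroke="#008000"/>
  <polygon points="285.2016,68.6261 279.2333,63.5389 278.6104,55.7215 283.6976,49.7532 291.5150,49.1303 297.4833,54.2175 298.1062,62.0349 293.0190,68.0032" fill="none" stroke="#ff8800"/>
</svg>

Each laser-on run becomes one SVG element. Flip Y back into SVG space with y_svg = 79.8663 − y_machine.

Run 1: the run's S589 means `#ff8800` (score). The run returns to its start, so emit a `<polygon>` with points (Y-flipped): 120.7324,20.9700 242.4547,20.9700 242.4547,58.2123 120.7324,58.2123.

Run 2: S589 ⇒ score layer `#ff8800`. The run is open, so emit a `<polyline>` with points (Y-flipped): 288.8576,25.7935 261.1110,17.7602 202.7292,16.8729 134.2733,20.7154 76.3046,26.8714 49.3841,32.9247.

Run 3: power S589 maps to stroke `#ff8800` (score). The run is open, so emit a `<polyline>` with points (Y-flipped): 233.2521,20.7078 140.3844,59.7421 161.7122,59.4808.

Run 4: power S589 maps to stroke `#ff8800` (score). The run is open, so emit a `<polyline>` with points (Y-flipped): 279.8907,50.0868 263.1575,56.1791 202.9711,48.1233 126.2109,34.3936 59.7561,23.4643 30.4860,23.8097.

Run 5: the run's S850 means `#008000` (cut). The run returns to its start, so emit a `<polygon>` with points (Y-flipped): 162.1020,59.9318 161.2542,57.3224 159.0345,55.7098 156.2909,55.7098 154.0712,57.3224 153.2234,59.9318 154.0712,62.5412 156.2909,64.1538 159.0345,64.1538 161.2542,62.5412.

Run 6: the run's S589 means `#ff8800` (score). The run is open, so emit a `<polyline>` with points (Y-flipped): 131.0480,13.8564 139.5963,26.9823 145.9285,35.3049 150.0448,38.8243 151.9452,37.5404 151.6295,31.4532.

Run 7: power S850 maps to stroke `#008000` (cut). The run returns to its start, so emit a `<polygon>` with points (Y-flipped): 33.3782,33.8940 31.1929,27.1682 25.4716,23.0114 18.3996,23.0114 12.6783,27.1682 10.4930,33.8940 12.6783,40.6198 18.3996,44.7766 25.4716,44.7766 31.1929,40.6198.

Run 8: power S589 maps to stroke `#ff8800` (score). The run returns to its start, so emit a `<polygon>` with points (Y-flipped): 285.2016,68.6261 279.2333,63.5389 278.6104,55.7215 283.6976,49.7532 291.5150,49.1303 297.4833,54.2175 298.1062,62.0349 293.0190,68.0032.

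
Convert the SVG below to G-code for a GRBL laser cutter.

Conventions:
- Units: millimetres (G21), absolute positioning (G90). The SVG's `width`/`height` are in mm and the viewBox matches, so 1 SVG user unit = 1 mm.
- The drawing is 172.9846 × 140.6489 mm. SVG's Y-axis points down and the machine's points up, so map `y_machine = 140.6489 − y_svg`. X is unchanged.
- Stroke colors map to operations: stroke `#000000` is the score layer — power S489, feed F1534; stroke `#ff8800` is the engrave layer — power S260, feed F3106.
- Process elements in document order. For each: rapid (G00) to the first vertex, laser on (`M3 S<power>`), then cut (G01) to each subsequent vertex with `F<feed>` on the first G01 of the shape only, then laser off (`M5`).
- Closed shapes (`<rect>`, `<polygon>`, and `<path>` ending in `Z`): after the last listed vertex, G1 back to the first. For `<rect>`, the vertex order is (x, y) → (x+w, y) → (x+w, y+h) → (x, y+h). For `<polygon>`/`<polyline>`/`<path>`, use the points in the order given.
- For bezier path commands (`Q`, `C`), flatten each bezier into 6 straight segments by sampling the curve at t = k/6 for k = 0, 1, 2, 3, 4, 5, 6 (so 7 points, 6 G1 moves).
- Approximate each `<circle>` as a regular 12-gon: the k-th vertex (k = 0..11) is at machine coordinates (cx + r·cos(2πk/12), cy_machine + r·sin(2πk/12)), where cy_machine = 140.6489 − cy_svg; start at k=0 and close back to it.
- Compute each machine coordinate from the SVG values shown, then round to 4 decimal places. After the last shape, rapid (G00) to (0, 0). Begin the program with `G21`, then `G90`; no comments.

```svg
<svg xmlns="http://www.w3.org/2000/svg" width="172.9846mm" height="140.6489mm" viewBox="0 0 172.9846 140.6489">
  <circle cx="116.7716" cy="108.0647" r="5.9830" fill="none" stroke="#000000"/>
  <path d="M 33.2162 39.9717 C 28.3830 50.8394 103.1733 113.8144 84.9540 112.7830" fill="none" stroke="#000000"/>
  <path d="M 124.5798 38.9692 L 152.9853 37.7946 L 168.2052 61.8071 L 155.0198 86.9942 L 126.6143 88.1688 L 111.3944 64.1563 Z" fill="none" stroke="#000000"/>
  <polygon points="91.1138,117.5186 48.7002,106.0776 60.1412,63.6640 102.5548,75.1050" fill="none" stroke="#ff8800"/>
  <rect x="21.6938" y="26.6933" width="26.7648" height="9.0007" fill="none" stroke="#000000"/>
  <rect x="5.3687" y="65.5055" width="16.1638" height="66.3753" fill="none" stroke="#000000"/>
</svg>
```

1 u = 1 mm; y_m = 140.6489 − y.

[1] `<circle>` circle, #000000→score S489 F1534: (122.7546,32.5842) → (121.9530,35.5757) → (119.7631,37.7656) → (116.7716,38.5672) → (113.7801,37.7656) → (111.5902,35.5757) → (110.7886,32.5842) → (111.5902,29.5927) → (113.7801,27.4028) → (116.7716,26.6012) → (119.7631,27.4028) → (121.9530,29.5927) → (122.7546,32.5842) (closed)

[2] `<path>` cubic bezier, #000000→score S489 F1534: (33.2162,100.6772) → (36.6357,91.4386) → (48.5303,76.7409) → (64.1049,59.8094) → (78.5639,43.8695) → (87.1121,32.1465) → (84.9540,27.8659)

[3] `<path>` regular polygon, #000000→score S489 F1534: (124.5798,101.6797) → (152.9853,102.8543) → (168.2052,78.8418) → (155.0198,53.6547) → (126.6143,52.4801) → (111.3944,76.4926) → (124.5798,101.6797) (closed)

[4] `<polygon>` regular polygon, #ff8800→engrave S260 F3106: (91.1138,23.1303) → (48.7002,34.5713) → (60.1412,76.9849) → (102.5548,65.5439) → (91.1138,23.1303) (closed)

[5] `<rect>` rectangle, #000000→score S489 F1534: (21.6938,113.9556) → (48.4586,113.9556) → (48.4586,104.9549) → (21.6938,104.9549) → (21.6938,113.9556) (closed)

[6] `<rect>` rectangle, #000000→score S489 F1534: (5.3687,75.1434) → (21.5325,75.1434) → (21.5325,8.7681) → (5.3687,8.7681) → (5.3687,75.1434) (closed)

G21
G90
G00 X122.7546 Y32.5842
M3 S489
G01 X121.9530 Y35.5757 F1534
G01 X119.7631 Y37.7656
G01 X116.7716 Y38.5672
G01 X113.7801 Y37.7656
G01 X111.5902 Y35.5757
G01 X110.7886 Y32.5842
G01 X111.5902 Y29.5927
G01 X113.7801 Y27.4028
G01 X116.7716 Y26.6012
G01 X119.7631 Y27.4028
G01 X121.9530 Y29.5927
G01 X122.7546 Y32.5842
M5
G00 X33.2162 Y100.6772
M3 S489
G01 X36.6357 Y91.4386 F1534
G01 X48.5303 Y76.7409
G01 X64.1049 Y59.8094
G01 X78.5639 Y43.8695
G01 X87.1121 Y32.1465
G01 X84.9540 Y27.8659
M5
G00 X124.5798 Y101.6797
M3 S489
G01 X152.9853 Y102.8543 F1534
G01 X168.2052 Y78.8418
G01 X155.0198 Y53.6547
G01 X126.6143 Y52.4801
G01 X111.3944 Y76.4926
G01 X124.5798 Y101.6797
M5
G00 X91.1138 Y23.1303
M3 S260
G01 X48.7002 Y34.5713 F3106
G01 X60.1412 Y76.9849
G01 X102.5548 Y65.5439
G01 X91.1138 Y23.1303
M5
G00 X21.6938 Y113.9556
M3 S489
G01 X48.4586 Y113.9556 F1534
G01 X48.4586 Y104.9549
G01 X21.6938 Y104.9549
G01 X21.6938 Y113.9556
M5
G00 X5.3687 Y75.1434
M3 S489
G01 X21.5325 Y75.1434 F1534
G01 X21.5325 Y8.7681
G01 X5.3687 Y8.7681
G01 X5.3687 Y75.1434
M5
G00 X0.0000 Y0.0000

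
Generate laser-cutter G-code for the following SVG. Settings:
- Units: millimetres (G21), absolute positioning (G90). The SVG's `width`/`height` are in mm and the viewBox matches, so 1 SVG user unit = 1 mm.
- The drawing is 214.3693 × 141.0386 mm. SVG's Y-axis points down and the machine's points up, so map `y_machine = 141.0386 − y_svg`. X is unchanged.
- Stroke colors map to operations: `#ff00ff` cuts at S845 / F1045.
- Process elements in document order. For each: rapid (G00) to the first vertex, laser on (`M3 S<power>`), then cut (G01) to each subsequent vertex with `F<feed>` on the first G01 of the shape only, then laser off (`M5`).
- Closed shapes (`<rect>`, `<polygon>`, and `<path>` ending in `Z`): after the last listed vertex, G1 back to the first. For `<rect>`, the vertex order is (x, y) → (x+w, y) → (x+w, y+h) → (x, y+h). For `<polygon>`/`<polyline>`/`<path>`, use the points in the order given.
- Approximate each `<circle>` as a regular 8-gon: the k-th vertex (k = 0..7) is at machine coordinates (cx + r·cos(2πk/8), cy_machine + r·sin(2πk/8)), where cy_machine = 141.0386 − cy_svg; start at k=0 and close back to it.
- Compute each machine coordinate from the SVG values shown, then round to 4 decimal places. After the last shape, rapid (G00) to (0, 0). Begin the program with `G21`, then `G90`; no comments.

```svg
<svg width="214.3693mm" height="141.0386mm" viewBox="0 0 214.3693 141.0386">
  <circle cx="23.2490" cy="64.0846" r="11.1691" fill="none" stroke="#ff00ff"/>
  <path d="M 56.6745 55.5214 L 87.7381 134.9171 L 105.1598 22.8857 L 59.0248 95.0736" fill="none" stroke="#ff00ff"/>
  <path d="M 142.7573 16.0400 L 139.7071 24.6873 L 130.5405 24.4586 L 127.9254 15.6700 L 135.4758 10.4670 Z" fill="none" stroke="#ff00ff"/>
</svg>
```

1 u = 1 mm; y_m = 141.0386 − y.

[1] `<circle>` circle, #ff00ff→cut S845 F1045: (34.4181,76.9540) → (31.1467,84.8517) → (23.2490,88.1231) → (15.3513,84.8517) → (12.0799,76.9540) → (15.3513,69.0563) → (23.2490,65.7849) → (31.1467,69.0563) → (34.4181,76.9540) (closed)

[2] `<path>` open polyline, #ff00ff→cut S845 F1045: (56.6745,85.5172) → (87.7381,6.1215) → (105.1598,118.1529) → (59.0248,45.9650)

[3] `<path>` regular polygon, #ff00ff→cut S845 F1045: (142.7573,124.9986) → (139.7071,116.3513) → (130.5405,116.5800) → (127.9254,125.3686) → (135.4758,130.5716) → (142.7573,124.9986) (closed)

G21
G90
G00 X34.4181 Y76.9540
M3 S845
G01 X31.1467 Y84.8517 F1045
G01 X23.2490 Y88.1231
G01 X15.3513 Y84.8517
G01 X12.0799 Y76.9540
G01 X15.3513 Y69.0563
G01 X23.2490 Y65.7849
G01 X31.1467 Y69.0563
G01 X34.4181 Y76.9540
M5
G00 X56.6745 Y85.5172
M3 S845
G01 X87.7381 Y6.1215 F1045
G01 X105.1598 Y118.1529
G01 X59.0248 Y45.9650
M5
G00 X142.7573 Y124.9986
M3 S845
G01 X139.7071 Y116.3513 F1045
G01 X130.5405 Y116.5800
G01 X127.9254 Y125.3686
G01 X135.4758 Y130.5716
G01 X142.7573 Y124.9986
M5
G00 X0.0000 Y0.0000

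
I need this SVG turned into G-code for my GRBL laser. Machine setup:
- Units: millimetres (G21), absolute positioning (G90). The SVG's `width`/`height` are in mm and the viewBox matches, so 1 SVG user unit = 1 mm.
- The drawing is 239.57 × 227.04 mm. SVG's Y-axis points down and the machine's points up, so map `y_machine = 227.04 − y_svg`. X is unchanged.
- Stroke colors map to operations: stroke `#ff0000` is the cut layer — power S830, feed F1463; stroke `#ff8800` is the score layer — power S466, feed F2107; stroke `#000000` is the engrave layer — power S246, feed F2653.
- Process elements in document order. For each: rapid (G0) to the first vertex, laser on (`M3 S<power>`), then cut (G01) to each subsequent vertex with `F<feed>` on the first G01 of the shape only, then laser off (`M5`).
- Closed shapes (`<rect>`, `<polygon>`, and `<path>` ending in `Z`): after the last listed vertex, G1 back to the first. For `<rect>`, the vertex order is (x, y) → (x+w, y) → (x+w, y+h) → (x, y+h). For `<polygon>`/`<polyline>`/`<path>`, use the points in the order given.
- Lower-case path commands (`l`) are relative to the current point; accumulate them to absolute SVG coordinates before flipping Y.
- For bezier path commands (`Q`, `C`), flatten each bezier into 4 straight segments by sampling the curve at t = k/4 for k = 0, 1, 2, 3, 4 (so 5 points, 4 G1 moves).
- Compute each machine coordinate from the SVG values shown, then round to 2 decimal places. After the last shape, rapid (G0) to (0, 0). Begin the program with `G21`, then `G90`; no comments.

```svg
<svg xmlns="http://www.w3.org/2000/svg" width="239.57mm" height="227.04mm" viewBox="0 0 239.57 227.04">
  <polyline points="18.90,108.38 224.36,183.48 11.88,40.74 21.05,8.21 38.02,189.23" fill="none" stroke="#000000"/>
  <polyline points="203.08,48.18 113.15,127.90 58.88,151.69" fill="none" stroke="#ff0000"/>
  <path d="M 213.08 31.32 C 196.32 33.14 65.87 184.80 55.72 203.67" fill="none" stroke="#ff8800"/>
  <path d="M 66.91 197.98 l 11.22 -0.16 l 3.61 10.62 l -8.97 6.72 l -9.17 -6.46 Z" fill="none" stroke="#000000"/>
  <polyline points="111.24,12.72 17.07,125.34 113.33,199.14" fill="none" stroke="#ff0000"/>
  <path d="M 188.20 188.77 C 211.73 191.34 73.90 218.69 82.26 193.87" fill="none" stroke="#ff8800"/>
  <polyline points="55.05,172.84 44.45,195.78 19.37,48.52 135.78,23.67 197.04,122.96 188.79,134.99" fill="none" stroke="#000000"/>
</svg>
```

G21
G90
G0 X18.90 Y118.66
M3 S246
G01 X224.36 Y43.56 F2653
G01 X11.88 Y186.30
G01 X21.05 Y218.83
G01 X38.02 Y37.81
M5
G0 X203.08 Y178.86
M3 S830
G01 X113.15 Y99.14 F1463
G01 X58.88 Y75.35
M5
G0 X213.08 Y195.72
M3 S466
G01 X182.85 Y170.68 F2107
G01 X131.92 Y115.94
G01 X82.23 Y58.00
G01 X55.72 Y23.37
M5
G0 X66.91 Y29.06
M3 S246
G01 X78.13 Y29.22 F2653
G01 X81.74 Y18.60
G01 X72.77 Y11.88
G01 X63.60 Y18.34
G01 X66.91 Y29.06
M5
G0 X111.24 Y214.32
M3 S830
G01 X17.07 Y101.70 F1463
G01 X113.33 Y27.90
M5
G0 X188.20 Y38.27
M3 S466
G01 X180.40 Y32.90 F2107
G01 X140.92 Y25.45
G01 X98.60 Y23.13
G01 X82.26 Y33.17
M5
G0 X55.05 Y54.20
M3 S246
G01 X44.45 Y31.26 F2653
G01 X19.37 Y178.52
G01 X135.78 Y203.37
G01 X197.04 Y104.08
G01 X188.79 Y92.05
M5
G0 X0.00 Y0.00

viewBox `0 0 239.57 227.04` with mm width/height → 1 unit = 1 mm. Flip: y_m = 227.04 − y_svg.

**Shape 1** — `<polyline>` open polyline, stroke `#000000` → engrave (S246, F2653). Machine vertices: (18.90,118.66) → (224.36,43.56) → (11.88,186.30) → (21.05,218.83) → (38.02,37.81). Open path.

**Shape 2** — `<polyline>` open polyline, stroke `#ff0000` → cut (S830, F1463). Machine vertices: (203.08,178.86) → (113.15,99.14) → (58.88,75.35). Open path.

**Shape 3** — `<path>` cubic bezier, stroke `#ff8800` → score (S466, F2107). Control points (SVG): P0=(213.08,31.32), P1=(196.32,33.14), P2=(65.87,184.80), P3=(55.72,203.67); sampled at t=k/4. Machine vertices: (213.08,195.72) → (182.85,170.68) → (131.92,115.94) → (82.23,58.00) → (55.72,23.37). Open path.

**Shape 4** — `<path>` regular polygon, stroke `#000000` → engrave (S246, F2653). Machine vertices: (66.91,29.06) → (78.13,29.22) → (81.74,18.60) → (72.77,11.88) → (63.60,18.34) → (66.91,29.06). Closed: final G1 returns to the first vertex.

**Shape 5** — `<polyline>` open polyline, stroke `#ff0000` → cut (S830, F1463). Machine vertices: (111.24,214.32) → (17.07,101.70) → (113.33,27.90). Open path.

**Shape 6** — `<path>` cubic bezier, stroke `#ff8800` → score (S466, F2107). Control points (SVG): P0=(188.20,188.77), P1=(211.73,191.34), P2=(73.90,218.69), P3=(82.26,193.87); sampled at t=k/4. Machine vertices: (188.20,38.27) → (180.40,32.90) → (140.92,25.45) → (98.60,23.13) → (82.26,33.17). Open path.

**Shape 7** — `<polyline>` open polyline, stroke `#000000` → engrave (S246, F2653). Machine vertices: (55.05,54.20) → (44.45,31.26) → (19.37,178.52) → (135.78,203.37) → (197.04,104.08) → (188.79,92.05). Open path.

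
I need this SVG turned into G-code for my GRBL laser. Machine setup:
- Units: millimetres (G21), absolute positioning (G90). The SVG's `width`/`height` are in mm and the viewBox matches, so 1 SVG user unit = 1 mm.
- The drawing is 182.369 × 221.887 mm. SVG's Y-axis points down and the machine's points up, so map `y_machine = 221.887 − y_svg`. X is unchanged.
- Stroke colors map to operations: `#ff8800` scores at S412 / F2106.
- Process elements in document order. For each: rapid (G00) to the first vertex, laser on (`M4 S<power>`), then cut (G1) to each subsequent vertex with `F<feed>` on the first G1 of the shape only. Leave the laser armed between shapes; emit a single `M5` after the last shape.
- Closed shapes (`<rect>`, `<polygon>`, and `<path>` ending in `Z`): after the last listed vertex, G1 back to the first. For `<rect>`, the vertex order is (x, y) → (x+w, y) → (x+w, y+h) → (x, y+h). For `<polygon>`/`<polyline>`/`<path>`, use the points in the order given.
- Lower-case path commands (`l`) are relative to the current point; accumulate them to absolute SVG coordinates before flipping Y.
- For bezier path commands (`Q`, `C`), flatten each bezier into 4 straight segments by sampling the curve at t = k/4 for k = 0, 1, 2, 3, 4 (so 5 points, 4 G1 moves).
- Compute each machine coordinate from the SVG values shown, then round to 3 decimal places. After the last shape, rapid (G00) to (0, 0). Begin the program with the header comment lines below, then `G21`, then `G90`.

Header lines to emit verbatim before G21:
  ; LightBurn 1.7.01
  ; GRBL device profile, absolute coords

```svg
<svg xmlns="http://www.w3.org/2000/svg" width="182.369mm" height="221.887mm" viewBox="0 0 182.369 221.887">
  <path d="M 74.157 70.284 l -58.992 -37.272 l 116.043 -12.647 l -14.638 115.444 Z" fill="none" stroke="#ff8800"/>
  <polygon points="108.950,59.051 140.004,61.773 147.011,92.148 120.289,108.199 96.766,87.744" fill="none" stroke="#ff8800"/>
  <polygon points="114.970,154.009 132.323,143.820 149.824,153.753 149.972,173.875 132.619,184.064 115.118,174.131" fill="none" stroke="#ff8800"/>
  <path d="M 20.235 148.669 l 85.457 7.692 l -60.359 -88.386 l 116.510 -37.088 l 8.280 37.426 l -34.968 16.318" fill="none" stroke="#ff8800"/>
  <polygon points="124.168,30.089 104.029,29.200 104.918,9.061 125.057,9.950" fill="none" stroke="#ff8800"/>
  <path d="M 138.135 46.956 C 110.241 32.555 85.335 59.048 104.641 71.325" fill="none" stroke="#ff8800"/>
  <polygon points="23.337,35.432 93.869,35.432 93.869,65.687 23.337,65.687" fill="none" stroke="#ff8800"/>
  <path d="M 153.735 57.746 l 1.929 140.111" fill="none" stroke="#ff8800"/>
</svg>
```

; LightBurn 1.7.01
; GRBL device profile, absolute coords
G21
G90
G00 X74.157 Y151.603
M4 S412
G1 X15.165 Y188.875 F2106
G1 X131.208 Y201.522
G1 X116.570 Y86.078
G1 X74.157 Y151.603
G00 X108.950 Y162.836
M4 S412
G1 X140.004 Y160.114 F2106
G1 X147.011 Y129.739
G1 X120.289 Y113.688
G1 X96.766 Y134.143
G1 X108.950 Y162.836
G00 X114.970 Y67.878
M4 S412
G1 X132.323 Y78.067 F2106
G1 X149.824 Y68.134
G1 X149.972 Y48.012
G1 X132.619 Y37.823
G1 X115.118 Y47.756
G1 X114.970 Y67.878
G00 X20.235 Y73.218
M4 S412
G1 X105.692 Y65.526 F2106
G1 X45.333 Y153.912
G1 X161.843 Y191.000
G1 X170.123 Y153.574
G1 X135.155 Y137.256
G00 X124.168 Y191.798
M4 S412
G1 X104.029 Y192.687 F2106
G1 X104.918 Y212.826
G1 X125.057 Y211.937
G1 X124.168 Y191.798
G00 X138.135 Y174.931
M4 S412
G1 X118.419 Y178.925 F2106
G1 X103.688 Y172.751
G1 X97.807 Y161.574
G1 X104.641 Y150.562
G00 X23.337 Y186.455
M4 S412
G1 X93.869 Y186.455 F2106
G1 X93.869 Y156.200
G1 X23.337 Y156.200
G1 X23.337 Y186.455
G00 X153.735 Y164.141
M4 S412
G1 X155.664 Y24.030 F2106
M5
G00 X0.000 Y0.000

Since the viewBox matches the mm dimensions, user units are millimetres directly. The only transform is the Y-flip y_m = 221.887 − y_svg.

Shape 1 is a closed polygon drawn with `<path>`. Its stroke #ff8800 means score at S412, F2106. After flipping Y the toolpath is (74.157,151.603) → (15.165,188.875) → (131.208,201.522) → (116.570,86.078) → (74.157,151.603), returning to the start.

Shape 2 is a regular polygon drawn with `<polygon>`. Its stroke #ff8800 means score at S412, F2106. After flipping Y the toolpath is (108.950,162.836) → (140.004,160.114) → (147.011,129.739) → (120.289,113.688) → (96.766,134.143) → (108.950,162.836), returning to the start.

Shape 3 is a regular polygon drawn with `<polygon>`. Its stroke #ff8800 means score at S412, F2106. After flipping Y the toolpath is (114.970,67.878) → (132.323,78.067) → (149.824,68.134) → (149.972,48.012) → (132.619,37.823) → (115.118,47.756) → (114.970,67.878), returning to the start.

Shape 4 is a open polyline drawn with `<path>`. Its stroke #ff8800 means score at S412, F2106. After flipping Y the toolpath is (20.235,73.218) → (105.692,65.526) → (45.333,153.912) → (161.843,191.000) → (170.123,153.574) → (135.155,137.256).

Shape 5 is a regular polygon drawn with `<polygon>`. Its stroke #ff8800 means score at S412, F2106. After flipping Y the toolpath is (124.168,191.798) → (104.029,192.687) → (104.918,212.826) → (125.057,211.937) → (124.168,191.798), returning to the start.

Shape 6 is a cubic bezier drawn with `<path>`. Its stroke #ff8800 means score at S412, F2106. After flipping Y the toolpath is (138.135,174.931) → (118.419,178.925) → (103.688,172.751) → (97.807,161.574) → (104.641,150.562).

Shape 7 is a rectangle drawn with `<polygon>`. Its stroke #ff8800 means score at S412, F2106. After flipping Y the toolpath is (23.337,186.455) → (93.869,186.455) → (93.869,156.200) → (23.337,156.200) → (23.337,186.455), returning to the start.

Shape 8 is a line segment drawn with `<path>`. Its stroke #ff8800 means score at S412, F2106. After flipping Y the toolpath is (153.735,164.141) → (155.664,24.030).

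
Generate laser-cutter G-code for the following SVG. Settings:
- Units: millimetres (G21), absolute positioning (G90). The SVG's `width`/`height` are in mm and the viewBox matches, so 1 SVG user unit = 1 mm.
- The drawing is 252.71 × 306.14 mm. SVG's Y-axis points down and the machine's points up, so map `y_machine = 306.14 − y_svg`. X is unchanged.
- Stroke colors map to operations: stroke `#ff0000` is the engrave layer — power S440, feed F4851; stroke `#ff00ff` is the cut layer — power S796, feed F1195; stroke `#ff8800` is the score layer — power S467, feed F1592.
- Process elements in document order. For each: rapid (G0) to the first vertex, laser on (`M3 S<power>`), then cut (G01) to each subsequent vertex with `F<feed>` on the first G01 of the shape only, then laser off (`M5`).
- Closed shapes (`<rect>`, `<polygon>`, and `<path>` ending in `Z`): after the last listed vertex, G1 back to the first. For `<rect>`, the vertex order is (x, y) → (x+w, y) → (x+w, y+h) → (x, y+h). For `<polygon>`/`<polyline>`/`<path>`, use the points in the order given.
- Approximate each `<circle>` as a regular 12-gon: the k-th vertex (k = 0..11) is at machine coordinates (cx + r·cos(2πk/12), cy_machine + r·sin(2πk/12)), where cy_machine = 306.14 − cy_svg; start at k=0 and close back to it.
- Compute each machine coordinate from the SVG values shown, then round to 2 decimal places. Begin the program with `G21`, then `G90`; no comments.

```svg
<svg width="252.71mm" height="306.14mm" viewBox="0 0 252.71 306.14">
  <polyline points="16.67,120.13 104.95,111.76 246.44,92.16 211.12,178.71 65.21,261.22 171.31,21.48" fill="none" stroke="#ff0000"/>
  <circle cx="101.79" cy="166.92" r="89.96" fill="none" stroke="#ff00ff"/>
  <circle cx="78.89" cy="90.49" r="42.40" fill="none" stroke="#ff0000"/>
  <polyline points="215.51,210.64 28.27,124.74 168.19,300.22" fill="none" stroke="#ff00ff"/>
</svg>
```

Since the viewBox matches the mm dimensions, user units are millimetres directly. The only transform is the Y-flip y_m = 306.14 − y_svg.

Shape 1 is a open polyline drawn with `<polyline>`. Its stroke #ff0000 means engrave at S440, F4851. After flipping Y the toolpath is (16.67,186.01) → (104.95,194.38) → (246.44,213.98) → (211.12,127.43) → (65.21,44.92) → (171.31,284.66).

Shape 2 is a circle drawn with `<circle>`. Its stroke #ff00ff means cut at S796, F1195. After flipping Y the toolpath is (191.75,139.22) → (179.70,184.20) → (146.77,217.13) → (101.79,229.18) → (56.81,217.13) → (23.88,184.20) → (11.83,139.22) → (23.88,94.24) → (56.81,61.31) → (101.79,49.26) → (146.77,61.31) → (179.70,94.24) → (191.75,139.22), returning to the start.

Shape 3 is a circle drawn with `<circle>`. Its stroke #ff0000 means engrave at S440, F4851. After flipping Y the toolpath is (121.29,215.65) → (115.61,236.85) → (100.09,252.37) → (78.89,258.05) → (57.69,252.37) → (42.17,236.85) → (36.49,215.65) → (42.17,194.45) → (57.69,178.93) → (78.89,173.25) → (100.09,178.93) → (115.61,194.45) → (121.29,215.65), returning to the start.

Shape 4 is a open polyline drawn with `<polyline>`. Its stroke #ff00ff means cut at S796, F1195. After flipping Y the toolpath is (215.51,95.50) → (28.27,181.40) → (168.19,5.92).

G21
G90
G0 X16.67 Y186.01
M3 S440
G01 X104.95 Y194.38 F4851
G01 X246.44 Y213.98
G01 X211.12 Y127.43
G01 X65.21 Y44.92
G01 X171.31 Y284.66
M5
G0 X191.75 Y139.22
M3 S796
G01 X179.70 Y184.20 F1195
G01 X146.77 Y217.13
G01 X101.79 Y229.18
G01 X56.81 Y217.13
G01 X23.88 Y184.20
G01 X11.83 Y139.22
G01 X23.88 Y94.24
G01 X56.81 Y61.31
G01 X101.79 Y49.26
G01 X146.77 Y61.31
G01 X179.70 Y94.24
G01 X191.75 Y139.22
M5
G0 X121.29 Y215.65
M3 S440
G01 X115.61 Y236.85 F4851
G01 X100.09 Y252.37
G01 X78.89 Y258.05
G01 X57.69 Y252.37
G01 X42.17 Y236.85
G01 X36.49 Y215.65
G01 X42.17 Y194.45
G01 X57.69 Y178.93
G01 X78.89 Y173.25
G01 X100.09 Y178.93
G01 X115.61 Y194.45
G01 X121.29 Y215.65
M5
G0 X215.51 Y95.50
M3 S796
G01 X28.27 Y181.40 F1195
G01 X168.19 Y5.92
M5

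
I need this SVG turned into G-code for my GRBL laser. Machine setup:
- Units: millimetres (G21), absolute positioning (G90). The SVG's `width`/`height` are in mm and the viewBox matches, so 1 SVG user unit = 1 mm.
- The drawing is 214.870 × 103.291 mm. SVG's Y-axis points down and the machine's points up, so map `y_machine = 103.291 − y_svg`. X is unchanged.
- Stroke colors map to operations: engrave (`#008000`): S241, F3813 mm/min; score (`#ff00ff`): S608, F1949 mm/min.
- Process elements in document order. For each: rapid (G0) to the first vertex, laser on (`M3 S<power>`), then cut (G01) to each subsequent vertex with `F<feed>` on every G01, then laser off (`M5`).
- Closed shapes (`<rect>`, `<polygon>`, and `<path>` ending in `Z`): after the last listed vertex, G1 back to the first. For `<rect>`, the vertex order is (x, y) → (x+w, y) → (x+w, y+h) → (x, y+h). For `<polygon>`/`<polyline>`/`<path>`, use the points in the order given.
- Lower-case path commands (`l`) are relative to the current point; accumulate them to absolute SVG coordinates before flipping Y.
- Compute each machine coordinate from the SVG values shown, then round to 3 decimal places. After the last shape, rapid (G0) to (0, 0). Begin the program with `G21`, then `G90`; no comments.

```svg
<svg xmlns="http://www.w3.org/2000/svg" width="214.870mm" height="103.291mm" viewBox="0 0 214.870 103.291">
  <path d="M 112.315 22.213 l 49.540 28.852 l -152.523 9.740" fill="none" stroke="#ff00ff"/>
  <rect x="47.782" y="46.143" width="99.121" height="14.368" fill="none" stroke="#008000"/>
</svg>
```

G21
G90
G0 X112.315 Y81.078
M3 S608
G01 X161.855 Y52.226 F1949
G01 X9.332 Y42.486 F1949
M5
G0 X47.782 Y57.148
M3 S241
G01 X146.903 Y57.148 F3813
G01 X146.903 Y42.780 F3813
G01 X47.782 Y42.780 F3813
G01 X47.782 Y57.148 F3813
M5
G0 X0.000 Y0.000

Since the viewBox matches the mm dimensions, user units are millimetres directly. The only transform is the Y-flip y_m = 103.291 − y_svg.

Shape 1 is a open polyline drawn with `<path>`. Its stroke #ff00ff means score at S608, F1949. After flipping Y the toolpath is (112.315,81.078) → (161.855,52.226) → (9.332,42.486).

Shape 2 is a rectangle drawn with `<rect>`. Its stroke #008000 means engrave at S241, F3813. After flipping Y the toolpath is (47.782,57.148) → (146.903,57.148) → (146.903,42.780) → (47.782,42.780) → (47.782,57.148), returning to the start.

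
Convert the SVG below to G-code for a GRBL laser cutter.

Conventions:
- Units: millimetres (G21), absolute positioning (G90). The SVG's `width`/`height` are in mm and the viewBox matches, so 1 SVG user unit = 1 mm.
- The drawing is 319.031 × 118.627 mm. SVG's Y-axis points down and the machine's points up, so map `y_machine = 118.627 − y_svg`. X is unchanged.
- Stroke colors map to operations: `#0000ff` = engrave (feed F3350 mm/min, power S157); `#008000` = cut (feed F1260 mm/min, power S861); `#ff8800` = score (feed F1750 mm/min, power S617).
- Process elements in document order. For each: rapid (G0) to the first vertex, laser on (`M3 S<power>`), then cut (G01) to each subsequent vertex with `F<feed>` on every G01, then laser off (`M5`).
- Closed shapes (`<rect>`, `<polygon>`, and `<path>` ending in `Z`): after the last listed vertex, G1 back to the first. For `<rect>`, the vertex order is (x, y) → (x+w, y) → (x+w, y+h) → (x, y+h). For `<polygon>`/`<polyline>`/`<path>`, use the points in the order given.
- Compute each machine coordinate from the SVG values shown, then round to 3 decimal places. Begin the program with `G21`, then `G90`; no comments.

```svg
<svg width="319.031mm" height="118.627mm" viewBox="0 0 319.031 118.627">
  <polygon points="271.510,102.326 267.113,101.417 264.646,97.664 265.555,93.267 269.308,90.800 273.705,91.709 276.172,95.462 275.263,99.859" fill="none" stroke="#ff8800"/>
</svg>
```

Since the viewBox matches the mm dimensions, user units are millimetres directly. The only transform is the Y-flip y_m = 118.627 − y_svg.

Shape 1 is a regular polygon drawn with `<polygon>`. Its stroke #ff8800 means score at S617, F1750. After flipping Y the toolpath is (271.510,16.301) → (267.113,17.210) → (264.646,20.963) → (265.555,25.360) → (269.308,27.827) → (273.705,26.918) → (276.172,23.165) → (275.263,18.768) → (271.510,16.301), returning to the start.

G21
G90
G0 X271.510 Y16.301
M3 S617
G01 X267.113 Y17.210 F1750
G01 X264.646 Y20.963 F1750
G01 X265.555 Y25.360 F1750
G01 X269.308 Y27.827 F1750
G01 X273.705 Y26.918 F1750
G01 X276.172 Y23.165 F1750
G01 X275.263 Y18.768 F1750
G01 X271.510 Y16.301 F1750
M5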